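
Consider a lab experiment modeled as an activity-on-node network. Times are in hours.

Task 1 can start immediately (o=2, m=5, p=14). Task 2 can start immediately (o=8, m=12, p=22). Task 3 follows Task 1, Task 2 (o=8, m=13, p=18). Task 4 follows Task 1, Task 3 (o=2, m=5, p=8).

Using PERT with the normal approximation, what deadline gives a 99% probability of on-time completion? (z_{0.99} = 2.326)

te_Task 1 = (2 + 4·5 + 14)/6 = 36/6 = 6; σ²_Task 1 = ((14−2)/6)² = 4.000
te_Task 2 = (8 + 4·12 + 22)/6 = 78/6 = 13; σ²_Task 2 = ((22−8)/6)² = 5.444
te_Task 3 = (8 + 4·13 + 18)/6 = 78/6 = 13; σ²_Task 3 = ((18−8)/6)² = 2.778
te_Task 4 = (2 + 4·5 + 8)/6 = 30/6 = 5; σ²_Task 4 = ((8−2)/6)² = 1.000

Forward pass:
ES_Task 1 = 0; EF_Task 1 = 6
ES_Task 2 = 0; EF_Task 2 = 13
ES_Task 3 = max(EF_Task 1=6, EF_Task 2=13) = 13; EF_Task 3 = 13+13 = 26
ES_Task 4 = max(EF_Task 1=6, EF_Task 3=26) = 26; EF_Task 4 = 26+5 = 31
Expected project duration μ = 31 hours. Critical path: Task 2 → Task 3 → Task 4.

Variance along critical path = 5.444 + 2.778 + 1.000 = 9.222; σ = 3.037 hours.
D = μ + z·σ = 31 + 2.326·3.037 = 38.1 hours

38.1 hours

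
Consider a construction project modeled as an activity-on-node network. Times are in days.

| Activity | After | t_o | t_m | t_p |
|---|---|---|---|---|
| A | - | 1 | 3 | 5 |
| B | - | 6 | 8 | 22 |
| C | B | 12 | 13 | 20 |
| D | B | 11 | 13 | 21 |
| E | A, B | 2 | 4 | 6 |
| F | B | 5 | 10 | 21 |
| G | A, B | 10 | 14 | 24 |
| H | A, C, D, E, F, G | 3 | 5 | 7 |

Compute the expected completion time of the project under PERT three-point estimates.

30 days

te_A = (1 + 4·3 + 5)/6 = 18/6 = 3
te_B = (6 + 4·8 + 22)/6 = 60/6 = 10
te_C = (12 + 4·13 + 20)/6 = 84/6 = 14
te_D = (11 + 4·13 + 21)/6 = 84/6 = 14
te_E = (2 + 4·4 + 6)/6 = 24/6 = 4
te_F = (5 + 4·10 + 21)/6 = 66/6 = 11
te_G = (10 + 4·14 + 24)/6 = 90/6 = 15
te_H = (3 + 4·5 + 7)/6 = 30/6 = 5

Forward pass:
ES_A = 0; EF_A = 3
ES_B = 0; EF_B = 10
ES_C = 10; EF_C = 10+14 = 24
ES_D = 10; EF_D = 10+14 = 24
ES_E = max(EF_A=3, EF_B=10) = 10; EF_E = 10+4 = 14
ES_F = 10; EF_F = 10+11 = 21
ES_G = max(EF_A=3, EF_B=10) = 10; EF_G = 10+15 = 25
ES_H = max(EF_A=3, EF_C=24, EF_D=24, EF_E=14, EF_F=21, EF_G=25) = 25; EF_H = 25+5 = 30
Expected project duration μ = 30 days. Critical path: B → G → H.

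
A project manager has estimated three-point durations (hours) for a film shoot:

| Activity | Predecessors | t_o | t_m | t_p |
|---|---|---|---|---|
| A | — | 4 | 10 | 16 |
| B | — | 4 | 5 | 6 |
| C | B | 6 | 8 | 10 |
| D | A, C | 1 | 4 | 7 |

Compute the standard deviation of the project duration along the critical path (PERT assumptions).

1.25 hours

te_A = (4 + 4·10 + 16)/6 = 60/6 = 10; σ²_A = ((16−4)/6)² = 4.000
te_B = (4 + 4·5 + 6)/6 = 30/6 = 5; σ²_B = ((6−4)/6)² = 0.111
te_C = (6 + 4·8 + 10)/6 = 48/6 = 8; σ²_C = ((10−6)/6)² = 0.444
te_D = (1 + 4·4 + 7)/6 = 24/6 = 4; σ²_D = ((7−1)/6)² = 1.000

Forward pass:
ES_A = 0; EF_A = 10
ES_B = 0; EF_B = 5
ES_C = 5; EF_C = 5+8 = 13
ES_D = max(EF_A=10, EF_C=13) = 13; EF_D = 13+4 = 17
Expected project duration μ = 17 hours. Critical path: B → C → D.

Variance along critical path = 0.111 + 0.444 + 1.000 = 1.556
σ = √1.556 = 1.247 hours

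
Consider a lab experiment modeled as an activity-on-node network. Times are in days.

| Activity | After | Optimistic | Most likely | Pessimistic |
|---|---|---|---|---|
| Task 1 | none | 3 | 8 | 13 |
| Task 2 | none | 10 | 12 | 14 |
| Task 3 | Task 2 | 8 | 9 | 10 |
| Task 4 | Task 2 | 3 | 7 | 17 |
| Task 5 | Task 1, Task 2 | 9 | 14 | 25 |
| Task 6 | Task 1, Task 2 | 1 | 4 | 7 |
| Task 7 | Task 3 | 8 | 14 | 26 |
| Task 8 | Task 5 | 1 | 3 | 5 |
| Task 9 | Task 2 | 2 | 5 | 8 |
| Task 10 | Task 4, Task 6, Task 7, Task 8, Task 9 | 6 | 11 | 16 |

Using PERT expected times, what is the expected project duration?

te_Task 1 = (3 + 4·8 + 13)/6 = 48/6 = 8
te_Task 2 = (10 + 4·12 + 14)/6 = 72/6 = 12
te_Task 3 = (8 + 4·9 + 10)/6 = 54/6 = 9
te_Task 4 = (3 + 4·7 + 17)/6 = 48/6 = 8
te_Task 5 = (9 + 4·14 + 25)/6 = 90/6 = 15
te_Task 6 = (1 + 4·4 + 7)/6 = 24/6 = 4
te_Task 7 = (8 + 4·14 + 26)/6 = 90/6 = 15
te_Task 8 = (1 + 4·3 + 5)/6 = 18/6 = 3
te_Task 9 = (2 + 4·5 + 8)/6 = 30/6 = 5
te_Task 10 = (6 + 4·11 + 16)/6 = 66/6 = 11

Forward pass:
ES_Task 1 = 0; EF_Task 1 = 8
ES_Task 2 = 0; EF_Task 2 = 12
ES_Task 3 = 12; EF_Task 3 = 12+9 = 21
ES_Task 4 = 12; EF_Task 4 = 12+8 = 20
ES_Task 5 = max(EF_Task 1=8, EF_Task 2=12) = 12; EF_Task 5 = 12+15 = 27
ES_Task 6 = max(EF_Task 1=8, EF_Task 2=12) = 12; EF_Task 6 = 12+4 = 16
ES_Task 7 = 21; EF_Task 7 = 21+15 = 36
ES_Task 8 = 27; EF_Task 8 = 27+3 = 30
ES_Task 9 = 12; EF_Task 9 = 12+5 = 17
ES_Task 10 = max(EF_Task 4=20, EF_Task 6=16, EF_Task 7=36, EF_Task 8=30, EF_Task 9=17) = 36; EF_Task 10 = 36+11 = 47
Expected project duration μ = 47 days. Critical path: Task 2 → Task 3 → Task 7 → Task 10.

47 days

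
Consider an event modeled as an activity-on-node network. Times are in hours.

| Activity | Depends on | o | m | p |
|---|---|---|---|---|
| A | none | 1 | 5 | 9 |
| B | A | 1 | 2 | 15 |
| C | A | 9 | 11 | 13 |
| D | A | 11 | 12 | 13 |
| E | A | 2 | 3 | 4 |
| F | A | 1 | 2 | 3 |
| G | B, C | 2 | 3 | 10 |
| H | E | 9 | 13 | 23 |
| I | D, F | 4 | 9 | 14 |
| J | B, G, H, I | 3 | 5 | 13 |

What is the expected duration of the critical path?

32 hours

te_A = (1 + 4·5 + 9)/6 = 30/6 = 5
te_B = (1 + 4·2 + 15)/6 = 24/6 = 4
te_C = (9 + 4·11 + 13)/6 = 66/6 = 11
te_D = (11 + 4·12 + 13)/6 = 72/6 = 12
te_E = (2 + 4·3 + 4)/6 = 18/6 = 3
te_F = (1 + 4·2 + 3)/6 = 12/6 = 2
te_G = (2 + 4·3 + 10)/6 = 24/6 = 4
te_H = (9 + 4·13 + 23)/6 = 84/6 = 14
te_I = (4 + 4·9 + 14)/6 = 54/6 = 9
te_J = (3 + 4·5 + 13)/6 = 36/6 = 6

Forward pass:
ES_A = 0; EF_A = 5
ES_B = 5; EF_B = 5+4 = 9
ES_C = 5; EF_C = 5+11 = 16
ES_D = 5; EF_D = 5+12 = 17
ES_E = 5; EF_E = 5+3 = 8
ES_F = 5; EF_F = 5+2 = 7
ES_G = max(EF_B=9, EF_C=16) = 16; EF_G = 16+4 = 20
ES_H = 8; EF_H = 8+14 = 22
ES_I = max(EF_D=17, EF_F=7) = 17; EF_I = 17+9 = 26
ES_J = max(EF_B=9, EF_G=20, EF_H=22, EF_I=26) = 26; EF_J = 26+6 = 32
Expected project duration μ = 32 hours. Critical path: A → D → I → J.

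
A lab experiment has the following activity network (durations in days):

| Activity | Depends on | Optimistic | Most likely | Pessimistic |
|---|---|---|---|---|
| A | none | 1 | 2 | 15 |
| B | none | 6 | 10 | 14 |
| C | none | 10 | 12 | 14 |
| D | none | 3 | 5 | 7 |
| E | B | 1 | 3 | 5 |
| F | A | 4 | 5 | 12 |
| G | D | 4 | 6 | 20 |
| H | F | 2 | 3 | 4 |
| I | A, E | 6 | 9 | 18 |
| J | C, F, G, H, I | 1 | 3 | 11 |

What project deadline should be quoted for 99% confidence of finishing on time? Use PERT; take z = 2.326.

34.0 days

te_A = (1 + 4·2 + 15)/6 = 24/6 = 4; σ²_A = ((15−1)/6)² = 5.444
te_B = (6 + 4·10 + 14)/6 = 60/6 = 10; σ²_B = ((14−6)/6)² = 1.778
te_C = (10 + 4·12 + 14)/6 = 72/6 = 12; σ²_C = ((14−10)/6)² = 0.444
te_D = (3 + 4·5 + 7)/6 = 30/6 = 5; σ²_D = ((7−3)/6)² = 0.444
te_E = (1 + 4·3 + 5)/6 = 18/6 = 3; σ²_E = ((5−1)/6)² = 0.444
te_F = (4 + 4·5 + 12)/6 = 36/6 = 6; σ²_F = ((12−4)/6)² = 1.778
te_G = (4 + 4·6 + 20)/6 = 48/6 = 8; σ²_G = ((20−4)/6)² = 7.111
te_H = (2 + 4·3 + 4)/6 = 18/6 = 3; σ²_H = ((4−2)/6)² = 0.111
te_I = (6 + 4·9 + 18)/6 = 60/6 = 10; σ²_I = ((18−6)/6)² = 4.000
te_J = (1 + 4·3 + 11)/6 = 24/6 = 4; σ²_J = ((11−1)/6)² = 2.778

Forward pass:
ES_A = 0; EF_A = 4
ES_B = 0; EF_B = 10
ES_C = 0; EF_C = 12
ES_D = 0; EF_D = 5
ES_E = 10; EF_E = 10+3 = 13
ES_F = 4; EF_F = 4+6 = 10
ES_G = 5; EF_G = 5+8 = 13
ES_H = 10; EF_H = 10+3 = 13
ES_I = max(EF_A=4, EF_E=13) = 13; EF_I = 13+10 = 23
ES_J = max(EF_C=12, EF_F=10, EF_G=13, EF_H=13, EF_I=23) = 23; EF_J = 23+4 = 27
Expected project duration μ = 27 days. Critical path: B → E → I → J.

Variance along critical path = 1.778 + 0.444 + 4.000 + 2.778 = 9.000; σ = 3.000 days.
D = μ + z·σ = 27 + 2.326·3.000 = 34.0 days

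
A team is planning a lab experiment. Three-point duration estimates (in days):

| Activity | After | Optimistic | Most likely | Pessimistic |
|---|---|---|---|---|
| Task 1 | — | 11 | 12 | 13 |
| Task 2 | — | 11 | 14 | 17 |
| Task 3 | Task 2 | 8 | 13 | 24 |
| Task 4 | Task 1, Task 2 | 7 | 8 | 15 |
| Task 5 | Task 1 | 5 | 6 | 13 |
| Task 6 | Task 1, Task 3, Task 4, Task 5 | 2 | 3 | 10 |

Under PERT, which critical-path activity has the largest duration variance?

te_Task 1 = (11 + 4·12 + 13)/6 = 72/6 = 12; σ²_Task 1 = ((13−11)/6)² = 0.111
te_Task 2 = (11 + 4·14 + 17)/6 = 84/6 = 14; σ²_Task 2 = ((17−11)/6)² = 1.000
te_Task 3 = (8 + 4·13 + 24)/6 = 84/6 = 14; σ²_Task 3 = ((24−8)/6)² = 7.111
te_Task 4 = (7 + 4·8 + 15)/6 = 54/6 = 9; σ²_Task 4 = ((15−7)/6)² = 1.778
te_Task 5 = (5 + 4·6 + 13)/6 = 42/6 = 7; σ²_Task 5 = ((13−5)/6)² = 1.778
te_Task 6 = (2 + 4·3 + 10)/6 = 24/6 = 4; σ²_Task 6 = ((10−2)/6)² = 1.778

Forward pass:
ES_Task 1 = 0; EF_Task 1 = 12
ES_Task 2 = 0; EF_Task 2 = 14
ES_Task 3 = 14; EF_Task 3 = 14+14 = 28
ES_Task 4 = max(EF_Task 1=12, EF_Task 2=14) = 14; EF_Task 4 = 14+9 = 23
ES_Task 5 = 12; EF_Task 5 = 12+7 = 19
ES_Task 6 = max(EF_Task 1=12, EF_Task 3=28, EF_Task 4=23, EF_Task 5=19) = 28; EF_Task 6 = 28+4 = 32
Expected project duration μ = 32 days. Critical path: Task 2 → Task 3 → Task 6.

Variances on critical path: σ²_Task 2=1.000, σ²_Task 3=7.111, σ²_Task 6=1.778.
Largest is σ²_Task 3 = 7.111.

Task 3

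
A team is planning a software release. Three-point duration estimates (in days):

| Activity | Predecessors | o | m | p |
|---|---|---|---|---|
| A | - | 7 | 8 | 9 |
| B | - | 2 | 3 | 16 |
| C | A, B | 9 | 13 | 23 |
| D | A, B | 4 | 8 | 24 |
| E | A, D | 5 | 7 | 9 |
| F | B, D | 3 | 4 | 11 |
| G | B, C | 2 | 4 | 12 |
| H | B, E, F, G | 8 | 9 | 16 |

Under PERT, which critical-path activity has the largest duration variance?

C

te_A = (7 + 4·8 + 9)/6 = 48/6 = 8; σ²_A = ((9−7)/6)² = 0.111
te_B = (2 + 4·3 + 16)/6 = 30/6 = 5; σ²_B = ((16−2)/6)² = 5.444
te_C = (9 + 4·13 + 23)/6 = 84/6 = 14; σ²_C = ((23−9)/6)² = 5.444
te_D = (4 + 4·8 + 24)/6 = 60/6 = 10; σ²_D = ((24−4)/6)² = 11.111
te_E = (5 + 4·7 + 9)/6 = 42/6 = 7; σ²_E = ((9−5)/6)² = 0.444
te_F = (3 + 4·4 + 11)/6 = 30/6 = 5; σ²_F = ((11−3)/6)² = 1.778
te_G = (2 + 4·4 + 12)/6 = 30/6 = 5; σ²_G = ((12−2)/6)² = 2.778
te_H = (8 + 4·9 + 16)/6 = 60/6 = 10; σ²_H = ((16−8)/6)² = 1.778

Forward pass:
ES_A = 0; EF_A = 8
ES_B = 0; EF_B = 5
ES_C = max(EF_A=8, EF_B=5) = 8; EF_C = 8+14 = 22
ES_D = max(EF_A=8, EF_B=5) = 8; EF_D = 8+10 = 18
ES_E = max(EF_A=8, EF_D=18) = 18; EF_E = 18+7 = 25
ES_F = max(EF_B=5, EF_D=18) = 18; EF_F = 18+5 = 23
ES_G = max(EF_B=5, EF_C=22) = 22; EF_G = 22+5 = 27
ES_H = max(EF_B=5, EF_E=25, EF_F=23, EF_G=27) = 27; EF_H = 27+10 = 37
Expected project duration μ = 37 days. Critical path: A → C → G → H.

Variances on critical path: σ²_A=0.111, σ²_C=5.444, σ²_G=2.778, σ²_H=1.778.
Largest is σ²_C = 5.444.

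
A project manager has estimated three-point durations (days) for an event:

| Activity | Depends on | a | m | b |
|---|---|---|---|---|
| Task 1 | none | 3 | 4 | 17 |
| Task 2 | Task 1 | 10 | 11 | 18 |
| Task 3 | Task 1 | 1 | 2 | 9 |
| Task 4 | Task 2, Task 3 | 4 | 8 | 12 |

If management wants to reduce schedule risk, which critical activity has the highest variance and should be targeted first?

Task 1

te_Task 1 = (3 + 4·4 + 17)/6 = 36/6 = 6; σ²_Task 1 = ((17−3)/6)² = 5.444
te_Task 2 = (10 + 4·11 + 18)/6 = 72/6 = 12; σ²_Task 2 = ((18−10)/6)² = 1.778
te_Task 3 = (1 + 4·2 + 9)/6 = 18/6 = 3; σ²_Task 3 = ((9−1)/6)² = 1.778
te_Task 4 = (4 + 4·8 + 12)/6 = 48/6 = 8; σ²_Task 4 = ((12−4)/6)² = 1.778

Forward pass:
ES_Task 1 = 0; EF_Task 1 = 6
ES_Task 2 = 6; EF_Task 2 = 6+12 = 18
ES_Task 3 = 6; EF_Task 3 = 6+3 = 9
ES_Task 4 = max(EF_Task 2=18, EF_Task 3=9) = 18; EF_Task 4 = 18+8 = 26
Expected project duration μ = 26 days. Critical path: Task 1 → Task 2 → Task 4.

Variances on critical path: σ²_Task 1=5.444, σ²_Task 2=1.778, σ²_Task 4=1.778.
Largest is σ²_Task 1 = 5.444.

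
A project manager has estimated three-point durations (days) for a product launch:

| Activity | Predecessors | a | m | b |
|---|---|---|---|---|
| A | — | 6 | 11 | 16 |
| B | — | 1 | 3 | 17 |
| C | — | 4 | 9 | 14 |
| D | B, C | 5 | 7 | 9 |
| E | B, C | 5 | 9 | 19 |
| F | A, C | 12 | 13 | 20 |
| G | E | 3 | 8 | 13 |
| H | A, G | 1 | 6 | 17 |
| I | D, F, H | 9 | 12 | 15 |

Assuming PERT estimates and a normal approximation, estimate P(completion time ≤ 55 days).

0.980

te_A = (6 + 4·11 + 16)/6 = 66/6 = 11; σ²_A = ((16−6)/6)² = 2.778
te_B = (1 + 4·3 + 17)/6 = 30/6 = 5; σ²_B = ((17−1)/6)² = 7.111
te_C = (4 + 4·9 + 14)/6 = 54/6 = 9; σ²_C = ((14−4)/6)² = 2.778
te_D = (5 + 4·7 + 9)/6 = 42/6 = 7; σ²_D = ((9−5)/6)² = 0.444
te_E = (5 + 4·9 + 19)/6 = 60/6 = 10; σ²_E = ((19−5)/6)² = 5.444
te_F = (12 + 4·13 + 20)/6 = 84/6 = 14; σ²_F = ((20−12)/6)² = 1.778
te_G = (3 + 4·8 + 13)/6 = 48/6 = 8; σ²_G = ((13−3)/6)² = 2.778
te_H = (1 + 4·6 + 17)/6 = 42/6 = 7; σ²_H = ((17−1)/6)² = 7.111
te_I = (9 + 4·12 + 15)/6 = 72/6 = 12; σ²_I = ((15−9)/6)² = 1.000

Forward pass:
ES_A = 0; EF_A = 11
ES_B = 0; EF_B = 5
ES_C = 0; EF_C = 9
ES_D = max(EF_B=5, EF_C=9) = 9; EF_D = 9+7 = 16
ES_E = max(EF_B=5, EF_C=9) = 9; EF_E = 9+10 = 19
ES_F = max(EF_A=11, EF_C=9) = 11; EF_F = 11+14 = 25
ES_G = 19; EF_G = 19+8 = 27
ES_H = max(EF_A=11, EF_G=27) = 27; EF_H = 27+7 = 34
ES_I = max(EF_D=16, EF_F=25, EF_H=34) = 34; EF_I = 34+12 = 46
Expected project duration μ = 46 days. Critical path: C → E → G → H → I.

Variance along critical path = 2.778 + 5.444 + 2.778 + 7.111 + 1.000 = 19.111; σ = √19.111 = 4.372 days.
Z = (55 − 46) / 4.372 = 2.059
P(T ≤ 55) = Φ(2.059) ≈ 0.980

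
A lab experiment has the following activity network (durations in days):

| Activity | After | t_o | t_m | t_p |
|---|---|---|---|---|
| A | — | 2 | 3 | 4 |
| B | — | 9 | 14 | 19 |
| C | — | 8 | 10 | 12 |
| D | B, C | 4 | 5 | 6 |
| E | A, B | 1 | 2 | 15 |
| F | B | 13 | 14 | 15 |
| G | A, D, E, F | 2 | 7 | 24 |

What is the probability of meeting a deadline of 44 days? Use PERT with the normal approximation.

0.958

te_A = (2 + 4·3 + 4)/6 = 18/6 = 3; σ²_A = ((4−2)/6)² = 0.111
te_B = (9 + 4·14 + 19)/6 = 84/6 = 14; σ²_B = ((19−9)/6)² = 2.778
te_C = (8 + 4·10 + 12)/6 = 60/6 = 10; σ²_C = ((12−8)/6)² = 0.444
te_D = (4 + 4·5 + 6)/6 = 30/6 = 5; σ²_D = ((6−4)/6)² = 0.111
te_E = (1 + 4·2 + 15)/6 = 24/6 = 4; σ²_E = ((15−1)/6)² = 5.444
te_F = (13 + 4·14 + 15)/6 = 84/6 = 14; σ²_F = ((15−13)/6)² = 0.111
te_G = (2 + 4·7 + 24)/6 = 54/6 = 9; σ²_G = ((24−2)/6)² = 13.444

Forward pass:
ES_A = 0; EF_A = 3
ES_B = 0; EF_B = 14
ES_C = 0; EF_C = 10
ES_D = max(EF_B=14, EF_C=10) = 14; EF_D = 14+5 = 19
ES_E = max(EF_A=3, EF_B=14) = 14; EF_E = 14+4 = 18
ES_F = 14; EF_F = 14+14 = 28
ES_G = max(EF_A=3, EF_D=19, EF_E=18, EF_F=28) = 28; EF_G = 28+9 = 37
Expected project duration μ = 37 days. Critical path: B → F → G.

Variance along critical path = 2.778 + 0.111 + 13.444 = 16.333; σ = √16.333 = 4.041 days.
Z = (44 − 37) / 4.041 = 1.732
P(T ≤ 44) = Φ(1.732) ≈ 0.958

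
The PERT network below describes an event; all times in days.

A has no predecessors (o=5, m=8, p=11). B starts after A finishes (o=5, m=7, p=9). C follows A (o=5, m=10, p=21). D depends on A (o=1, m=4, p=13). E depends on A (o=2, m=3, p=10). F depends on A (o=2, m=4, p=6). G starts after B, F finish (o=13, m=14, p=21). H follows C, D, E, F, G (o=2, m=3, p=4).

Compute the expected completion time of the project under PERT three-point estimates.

33 days

te_A = (5 + 4·8 + 11)/6 = 48/6 = 8
te_B = (5 + 4·7 + 9)/6 = 42/6 = 7
te_C = (5 + 4·10 + 21)/6 = 66/6 = 11
te_D = (1 + 4·4 + 13)/6 = 30/6 = 5
te_E = (2 + 4·3 + 10)/6 = 24/6 = 4
te_F = (2 + 4·4 + 6)/6 = 24/6 = 4
te_G = (13 + 4·14 + 21)/6 = 90/6 = 15
te_H = (2 + 4·3 + 4)/6 = 18/6 = 3

Forward pass:
ES_A = 0; EF_A = 8
ES_B = 8; EF_B = 8+7 = 15
ES_C = 8; EF_C = 8+11 = 19
ES_D = 8; EF_D = 8+5 = 13
ES_E = 8; EF_E = 8+4 = 12
ES_F = 8; EF_F = 8+4 = 12
ES_G = max(EF_B=15, EF_F=12) = 15; EF_G = 15+15 = 30
ES_H = max(EF_C=19, EF_D=13, EF_E=12, EF_F=12, EF_G=30) = 30; EF_H = 30+3 = 33
Expected project duration μ = 33 days. Critical path: A → B → G → H.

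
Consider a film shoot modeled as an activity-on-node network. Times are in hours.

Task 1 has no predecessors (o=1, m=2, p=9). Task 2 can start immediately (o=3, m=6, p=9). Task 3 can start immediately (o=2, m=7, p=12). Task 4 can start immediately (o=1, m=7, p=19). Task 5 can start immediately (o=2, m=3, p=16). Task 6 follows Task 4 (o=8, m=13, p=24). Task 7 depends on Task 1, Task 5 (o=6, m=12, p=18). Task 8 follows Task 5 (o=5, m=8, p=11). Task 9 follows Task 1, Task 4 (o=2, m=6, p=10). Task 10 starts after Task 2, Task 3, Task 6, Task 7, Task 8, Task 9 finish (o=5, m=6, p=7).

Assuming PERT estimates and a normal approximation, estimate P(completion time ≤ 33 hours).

te_Task 1 = (1 + 4·2 + 9)/6 = 18/6 = 3; σ²_Task 1 = ((9−1)/6)² = 1.778
te_Task 2 = (3 + 4·6 + 9)/6 = 36/6 = 6; σ²_Task 2 = ((9−3)/6)² = 1.000
te_Task 3 = (2 + 4·7 + 12)/6 = 42/6 = 7; σ²_Task 3 = ((12−2)/6)² = 2.778
te_Task 4 = (1 + 4·7 + 19)/6 = 48/6 = 8; σ²_Task 4 = ((19−1)/6)² = 9.000
te_Task 5 = (2 + 4·3 + 16)/6 = 30/6 = 5; σ²_Task 5 = ((16−2)/6)² = 5.444
te_Task 6 = (8 + 4·13 + 24)/6 = 84/6 = 14; σ²_Task 6 = ((24−8)/6)² = 7.111
te_Task 7 = (6 + 4·12 + 18)/6 = 72/6 = 12; σ²_Task 7 = ((18−6)/6)² = 4.000
te_Task 8 = (5 + 4·8 + 11)/6 = 48/6 = 8; σ²_Task 8 = ((11−5)/6)² = 1.000
te_Task 9 = (2 + 4·6 + 10)/6 = 36/6 = 6; σ²_Task 9 = ((10−2)/6)² = 1.778
te_Task 10 = (5 + 4·6 + 7)/6 = 36/6 = 6; σ²_Task 10 = ((7−5)/6)² = 0.111

Forward pass:
ES_Task 1 = 0; EF_Task 1 = 3
ES_Task 2 = 0; EF_Task 2 = 6
ES_Task 3 = 0; EF_Task 3 = 7
ES_Task 4 = 0; EF_Task 4 = 8
ES_Task 5 = 0; EF_Task 5 = 5
ES_Task 6 = 8; EF_Task 6 = 8+14 = 22
ES_Task 7 = max(EF_Task 1=3, EF_Task 5=5) = 5; EF_Task 7 = 5+12 = 17
ES_Task 8 = 5; EF_Task 8 = 5+8 = 13
ES_Task 9 = max(EF_Task 1=3, EF_Task 4=8) = 8; EF_Task 9 = 8+6 = 14
ES_Task 10 = max(EF_Task 2=6, EF_Task 3=7, EF_Task 6=22, EF_Task 7=17, EF_Task 8=13, EF_Task 9=14) = 22; EF_Task 10 = 22+6 = 28
Expected project duration μ = 28 hours. Critical path: Task 4 → Task 6 → Task 10.

Variance along critical path = 9.000 + 7.111 + 0.111 = 16.222; σ = √16.222 = 4.028 hours.
Z = (33 − 28) / 4.028 = 1.241
P(T ≤ 33) = Φ(1.241) ≈ 0.893

0.893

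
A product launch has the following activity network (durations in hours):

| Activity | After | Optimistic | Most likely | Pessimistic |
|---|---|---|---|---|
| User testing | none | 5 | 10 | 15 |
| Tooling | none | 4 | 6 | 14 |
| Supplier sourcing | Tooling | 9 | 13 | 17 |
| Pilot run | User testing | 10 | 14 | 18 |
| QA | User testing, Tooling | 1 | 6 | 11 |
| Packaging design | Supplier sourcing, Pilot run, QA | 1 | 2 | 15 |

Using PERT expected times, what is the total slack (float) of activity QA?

te_User testing = (5 + 4·10 + 15)/6 = 60/6 = 10
te_Tooling = (4 + 4·6 + 14)/6 = 42/6 = 7
te_Supplier sourcing = (9 + 4·13 + 17)/6 = 78/6 = 13
te_Pilot run = (10 + 4·14 + 18)/6 = 84/6 = 14
te_QA = (1 + 4·6 + 11)/6 = 36/6 = 6
te_Packaging design = (1 + 4·2 + 15)/6 = 24/6 = 4

Forward pass:
ES_User testing = 0; EF_User testing = 10
ES_Tooling = 0; EF_Tooling = 7
ES_Supplier sourcing = 7; EF_Supplier sourcing = 7+13 = 20
ES_Pilot run = 10; EF_Pilot run = 10+14 = 24
ES_QA = max(EF_User testing=10, EF_Tooling=7) = 10; EF_QA = 10+6 = 16
ES_Packaging design = max(EF_Supplier sourcing=20, EF_Pilot run=24, EF_QA=16) = 24; EF_Packaging design = 24+4 = 28
Expected project duration μ = 28 hours. Critical path: User testing → Pilot run → Packaging design.

Backward pass:
LF_Packaging design = 28; LS_Packaging design = 28−4 = 24
LF_QA = LS_Packaging design = 24; LS_QA = 24−6 = 18
LF_Pilot run = LS_Packaging design = 24; LS_Pilot run = 24−14 = 10
LF_Supplier sourcing = LS_Packaging design = 24; LS_Supplier sourcing = 24−13 = 11
LF_Tooling = min(LS_Supplier sourcing=11, LS_QA=18) = 11; LS_Tooling = 11−7 = 4
LF_User testing = min(LS_Pilot run=10, LS_QA=18) = 10; LS_User testing = 10−10 = 0
Slack_QA = LS_QA − ES_QA = 18 − 10 = 8

8 hours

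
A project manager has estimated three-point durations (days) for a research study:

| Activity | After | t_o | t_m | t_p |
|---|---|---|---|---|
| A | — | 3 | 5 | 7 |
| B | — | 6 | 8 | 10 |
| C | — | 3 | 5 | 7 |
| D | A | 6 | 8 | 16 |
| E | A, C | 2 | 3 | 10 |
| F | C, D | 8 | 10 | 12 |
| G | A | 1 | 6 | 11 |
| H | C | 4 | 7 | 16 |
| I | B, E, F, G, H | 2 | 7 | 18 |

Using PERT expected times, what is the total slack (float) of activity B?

16 days

te_A = (3 + 4·5 + 7)/6 = 30/6 = 5
te_B = (6 + 4·8 + 10)/6 = 48/6 = 8
te_C = (3 + 4·5 + 7)/6 = 30/6 = 5
te_D = (6 + 4·8 + 16)/6 = 54/6 = 9
te_E = (2 + 4·3 + 10)/6 = 24/6 = 4
te_F = (8 + 4·10 + 12)/6 = 60/6 = 10
te_G = (1 + 4·6 + 11)/6 = 36/6 = 6
te_H = (4 + 4·7 + 16)/6 = 48/6 = 8
te_I = (2 + 4·7 + 18)/6 = 48/6 = 8

Forward pass:
ES_A = 0; EF_A = 5
ES_B = 0; EF_B = 8
ES_C = 0; EF_C = 5
ES_D = 5; EF_D = 5+9 = 14
ES_E = max(EF_A=5, EF_C=5) = 5; EF_E = 5+4 = 9
ES_F = max(EF_C=5, EF_D=14) = 14; EF_F = 14+10 = 24
ES_G = 5; EF_G = 5+6 = 11
ES_H = 5; EF_H = 5+8 = 13
ES_I = max(EF_B=8, EF_E=9, EF_F=24, EF_G=11, EF_H=13) = 24; EF_I = 24+8 = 32
Expected project duration μ = 32 days. Critical path: A → D → F → I.

Backward pass:
LF_I = 32; LS_I = 32−8 = 24
LF_H = LS_I = 24; LS_H = 24−8 = 16
LF_G = LS_I = 24; LS_G = 24−6 = 18
LF_F = LS_I = 24; LS_F = 24−10 = 14
LF_E = LS_I = 24; LS_E = 24−4 = 20
LF_D = LS_F = 14; LS_D = 14−9 = 5
LF_C = min(LS_E=20, LS_F=14, LS_H=16) = 14; LS_C = 14−5 = 9
LF_B = LS_I = 24; LS_B = 24−8 = 16
LF_A = min(LS_D=5, LS_E=20, LS_G=18) = 5; LS_A = 5−5 = 0
Slack_B = LS_B − ES_B = 16 − 0 = 16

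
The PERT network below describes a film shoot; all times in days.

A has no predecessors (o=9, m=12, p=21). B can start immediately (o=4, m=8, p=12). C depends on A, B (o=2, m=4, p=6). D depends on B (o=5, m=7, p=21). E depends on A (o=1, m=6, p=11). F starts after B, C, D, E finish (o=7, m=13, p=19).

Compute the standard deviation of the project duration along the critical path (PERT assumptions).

3.28 days

te_A = (9 + 4·12 + 21)/6 = 78/6 = 13; σ²_A = ((21−9)/6)² = 4.000
te_B = (4 + 4·8 + 12)/6 = 48/6 = 8; σ²_B = ((12−4)/6)² = 1.778
te_C = (2 + 4·4 + 6)/6 = 24/6 = 4; σ²_C = ((6−2)/6)² = 0.444
te_D = (5 + 4·7 + 21)/6 = 54/6 = 9; σ²_D = ((21−5)/6)² = 7.111
te_E = (1 + 4·6 + 11)/6 = 36/6 = 6; σ²_E = ((11−1)/6)² = 2.778
te_F = (7 + 4·13 + 19)/6 = 78/6 = 13; σ²_F = ((19−7)/6)² = 4.000

Forward pass:
ES_A = 0; EF_A = 13
ES_B = 0; EF_B = 8
ES_C = max(EF_A=13, EF_B=8) = 13; EF_C = 13+4 = 17
ES_D = 8; EF_D = 8+9 = 17
ES_E = 13; EF_E = 13+6 = 19
ES_F = max(EF_B=8, EF_C=17, EF_D=17, EF_E=19) = 19; EF_F = 19+13 = 32
Expected project duration μ = 32 days. Critical path: A → E → F.

Variance along critical path = 4.000 + 2.778 + 4.000 = 10.778
σ = √10.778 = 3.283 days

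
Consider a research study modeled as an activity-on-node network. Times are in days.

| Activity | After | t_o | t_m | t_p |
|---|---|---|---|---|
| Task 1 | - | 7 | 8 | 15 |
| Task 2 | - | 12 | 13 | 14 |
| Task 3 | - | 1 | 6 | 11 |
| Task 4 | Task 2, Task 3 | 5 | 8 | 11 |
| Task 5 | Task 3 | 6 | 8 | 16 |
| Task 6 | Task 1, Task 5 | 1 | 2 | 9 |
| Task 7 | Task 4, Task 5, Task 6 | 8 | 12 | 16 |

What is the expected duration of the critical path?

33 days

te_Task 1 = (7 + 4·8 + 15)/6 = 54/6 = 9
te_Task 2 = (12 + 4·13 + 14)/6 = 78/6 = 13
te_Task 3 = (1 + 4·6 + 11)/6 = 36/6 = 6
te_Task 4 = (5 + 4·8 + 11)/6 = 48/6 = 8
te_Task 5 = (6 + 4·8 + 16)/6 = 54/6 = 9
te_Task 6 = (1 + 4·2 + 9)/6 = 18/6 = 3
te_Task 7 = (8 + 4·12 + 16)/6 = 72/6 = 12

Forward pass:
ES_Task 1 = 0; EF_Task 1 = 9
ES_Task 2 = 0; EF_Task 2 = 13
ES_Task 3 = 0; EF_Task 3 = 6
ES_Task 4 = max(EF_Task 2=13, EF_Task 3=6) = 13; EF_Task 4 = 13+8 = 21
ES_Task 5 = 6; EF_Task 5 = 6+9 = 15
ES_Task 6 = max(EF_Task 1=9, EF_Task 5=15) = 15; EF_Task 6 = 15+3 = 18
ES_Task 7 = max(EF_Task 4=21, EF_Task 5=15, EF_Task 6=18) = 21; EF_Task 7 = 21+12 = 33
Expected project duration μ = 33 days. Critical path: Task 2 → Task 4 → Task 7.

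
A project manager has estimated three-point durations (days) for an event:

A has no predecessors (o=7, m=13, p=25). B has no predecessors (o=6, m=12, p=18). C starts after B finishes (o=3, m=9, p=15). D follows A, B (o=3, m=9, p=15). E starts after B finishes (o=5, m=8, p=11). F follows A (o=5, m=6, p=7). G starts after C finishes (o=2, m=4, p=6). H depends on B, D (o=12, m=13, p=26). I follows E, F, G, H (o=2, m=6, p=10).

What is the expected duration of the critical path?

te_A = (7 + 4·13 + 25)/6 = 84/6 = 14
te_B = (6 + 4·12 + 18)/6 = 72/6 = 12
te_C = (3 + 4·9 + 15)/6 = 54/6 = 9
te_D = (3 + 4·9 + 15)/6 = 54/6 = 9
te_E = (5 + 4·8 + 11)/6 = 48/6 = 8
te_F = (5 + 4·6 + 7)/6 = 36/6 = 6
te_G = (2 + 4·4 + 6)/6 = 24/6 = 4
te_H = (12 + 4·13 + 26)/6 = 90/6 = 15
te_I = (2 + 4·6 + 10)/6 = 36/6 = 6

Forward pass:
ES_A = 0; EF_A = 14
ES_B = 0; EF_B = 12
ES_C = 12; EF_C = 12+9 = 21
ES_D = max(EF_A=14, EF_B=12) = 14; EF_D = 14+9 = 23
ES_E = 12; EF_E = 12+8 = 20
ES_F = 14; EF_F = 14+6 = 20
ES_G = 21; EF_G = 21+4 = 25
ES_H = max(EF_B=12, EF_D=23) = 23; EF_H = 23+15 = 38
ES_I = max(EF_E=20, EF_F=20, EF_G=25, EF_H=38) = 38; EF_I = 38+6 = 44
Expected project duration μ = 44 days. Critical path: A → D → H → I.

44 days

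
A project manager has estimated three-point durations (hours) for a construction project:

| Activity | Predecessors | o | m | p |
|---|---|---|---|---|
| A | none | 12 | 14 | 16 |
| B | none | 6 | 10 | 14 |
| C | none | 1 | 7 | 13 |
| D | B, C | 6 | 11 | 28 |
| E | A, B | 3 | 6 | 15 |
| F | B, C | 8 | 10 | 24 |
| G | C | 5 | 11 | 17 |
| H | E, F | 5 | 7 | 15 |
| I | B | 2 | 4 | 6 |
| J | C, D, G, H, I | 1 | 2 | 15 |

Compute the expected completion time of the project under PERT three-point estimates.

34 hours

te_A = (12 + 4·14 + 16)/6 = 84/6 = 14
te_B = (6 + 4·10 + 14)/6 = 60/6 = 10
te_C = (1 + 4·7 + 13)/6 = 42/6 = 7
te_D = (6 + 4·11 + 28)/6 = 78/6 = 13
te_E = (3 + 4·6 + 15)/6 = 42/6 = 7
te_F = (8 + 4·10 + 24)/6 = 72/6 = 12
te_G = (5 + 4·11 + 17)/6 = 66/6 = 11
te_H = (5 + 4·7 + 15)/6 = 48/6 = 8
te_I = (2 + 4·4 + 6)/6 = 24/6 = 4
te_J = (1 + 4·2 + 15)/6 = 24/6 = 4

Forward pass:
ES_A = 0; EF_A = 14
ES_B = 0; EF_B = 10
ES_C = 0; EF_C = 7
ES_D = max(EF_B=10, EF_C=7) = 10; EF_D = 10+13 = 23
ES_E = max(EF_A=14, EF_B=10) = 14; EF_E = 14+7 = 21
ES_F = max(EF_B=10, EF_C=7) = 10; EF_F = 10+12 = 22
ES_G = 7; EF_G = 7+11 = 18
ES_H = max(EF_E=21, EF_F=22) = 22; EF_H = 22+8 = 30
ES_I = 10; EF_I = 10+4 = 14
ES_J = max(EF_C=7, EF_D=23, EF_G=18, EF_H=30, EF_I=14) = 30; EF_J = 30+4 = 34
Expected project duration μ = 34 hours. Critical path: B → F → H → J.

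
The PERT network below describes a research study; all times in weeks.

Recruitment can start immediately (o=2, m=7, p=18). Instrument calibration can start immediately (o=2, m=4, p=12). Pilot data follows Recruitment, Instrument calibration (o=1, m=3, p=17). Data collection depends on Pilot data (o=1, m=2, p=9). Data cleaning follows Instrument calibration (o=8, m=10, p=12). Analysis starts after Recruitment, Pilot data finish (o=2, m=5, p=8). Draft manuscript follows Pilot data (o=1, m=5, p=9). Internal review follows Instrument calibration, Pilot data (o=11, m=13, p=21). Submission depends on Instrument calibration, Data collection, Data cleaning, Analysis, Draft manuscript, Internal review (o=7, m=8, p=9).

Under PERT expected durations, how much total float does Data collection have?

11 weeks

te_Recruitment = (2 + 4·7 + 18)/6 = 48/6 = 8
te_Instrument calibration = (2 + 4·4 + 12)/6 = 30/6 = 5
te_Pilot data = (1 + 4·3 + 17)/6 = 30/6 = 5
te_Data collection = (1 + 4·2 + 9)/6 = 18/6 = 3
te_Data cleaning = (8 + 4·10 + 12)/6 = 60/6 = 10
te_Analysis = (2 + 4·5 + 8)/6 = 30/6 = 5
te_Draft manuscript = (1 + 4·5 + 9)/6 = 30/6 = 5
te_Internal review = (11 + 4·13 + 21)/6 = 84/6 = 14
te_Submission = (7 + 4·8 + 9)/6 = 48/6 = 8

Forward pass:
ES_Recruitment = 0; EF_Recruitment = 8
ES_Instrument calibration = 0; EF_Instrument calibration = 5
ES_Pilot data = max(EF_Recruitment=8, EF_Instrument calibration=5) = 8; EF_Pilot data = 8+5 = 13
ES_Data collection = 13; EF_Data collection = 13+3 = 16
ES_Data cleaning = 5; EF_Data cleaning = 5+10 = 15
ES_Analysis = max(EF_Recruitment=8, EF_Pilot data=13) = 13; EF_Analysis = 13+5 = 18
ES_Draft manuscript = 13; EF_Draft manuscript = 13+5 = 18
ES_Internal review = max(EF_Instrument calibration=5, EF_Pilot data=13) = 13; EF_Internal review = 13+14 = 27
ES_Submission = max(EF_Instrument calibration=5, EF_Data collection=16, EF_Data cleaning=15, EF_Analysis=18, EF_Draft manuscript=18, EF_Internal review=27) = 27; EF_Submission = 27+8 = 35
Expected project duration μ = 35 weeks. Critical path: Recruitment → Pilot data → Internal review → Submission.

Backward pass:
LF_Submission = 35; LS_Submission = 35−8 = 27
LF_Internal review = LS_Submission = 27; LS_Internal review = 27−14 = 13
LF_Draft manuscript = LS_Submission = 27; LS_Draft manuscript = 27−5 = 22
LF_Analysis = LS_Submission = 27; LS_Analysis = 27−5 = 22
LF_Data cleaning = LS_Submission = 27; LS_Data cleaning = 27−10 = 17
LF_Data collection = LS_Submission = 27; LS_Data collection = 27−3 = 24
LF_Pilot data = min(LS_Data collection=24, LS_Analysis=22, LS_Draft manuscript=22, LS_Internal review=13) = 13; LS_Pilot data = 13−5 = 8
LF_Instrument calibration = min(LS_Pilot data=8, LS_Data cleaning=17, LS_Internal review=13, LS_Submission=27) = 8; LS_Instrument calibration = 8−5 = 3
LF_Recruitment = min(LS_Pilot data=8, LS_Analysis=22) = 8; LS_Recruitment = 8−8 = 0
Slack_Data collection = LS_Data collection − ES_Data collection = 24 − 13 = 11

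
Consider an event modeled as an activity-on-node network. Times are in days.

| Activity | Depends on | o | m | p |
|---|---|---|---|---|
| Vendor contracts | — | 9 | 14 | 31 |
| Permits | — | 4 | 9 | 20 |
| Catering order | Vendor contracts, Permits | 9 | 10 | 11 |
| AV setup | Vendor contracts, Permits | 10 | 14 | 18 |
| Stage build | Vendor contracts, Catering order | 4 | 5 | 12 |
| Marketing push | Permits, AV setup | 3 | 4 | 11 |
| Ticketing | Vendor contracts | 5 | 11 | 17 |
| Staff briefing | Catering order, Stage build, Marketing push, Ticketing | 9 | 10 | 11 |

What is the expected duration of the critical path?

te_Vendor contracts = (9 + 4·14 + 31)/6 = 96/6 = 16
te_Permits = (4 + 4·9 + 20)/6 = 60/6 = 10
te_Catering order = (9 + 4·10 + 11)/6 = 60/6 = 10
te_AV setup = (10 + 4·14 + 18)/6 = 84/6 = 14
te_Stage build = (4 + 4·5 + 12)/6 = 36/6 = 6
te_Marketing push = (3 + 4·4 + 11)/6 = 30/6 = 5
te_Ticketing = (5 + 4·11 + 17)/6 = 66/6 = 11
te_Staff briefing = (9 + 4·10 + 11)/6 = 60/6 = 10

Forward pass:
ES_Vendor contracts = 0; EF_Vendor contracts = 16
ES_Permits = 0; EF_Permits = 10
ES_Catering order = max(EF_Vendor contracts=16, EF_Permits=10) = 16; EF_Catering order = 16+10 = 26
ES_AV setup = max(EF_Vendor contracts=16, EF_Permits=10) = 16; EF_AV setup = 16+14 = 30
ES_Stage build = max(EF_Vendor contracts=16, EF_Catering order=26) = 26; EF_Stage build = 26+6 = 32
ES_Marketing push = max(EF_Permits=10, EF_AV setup=30) = 30; EF_Marketing push = 30+5 = 35
ES_Ticketing = 16; EF_Ticketing = 16+11 = 27
ES_Staff briefing = max(EF_Catering order=26, EF_Stage build=32, EF_Marketing push=35, EF_Ticketing=27) = 35; EF_Staff briefing = 35+10 = 45
Expected project duration μ = 45 days. Critical path: Vendor contracts → AV setup → Marketing push → Staff briefing.

45 days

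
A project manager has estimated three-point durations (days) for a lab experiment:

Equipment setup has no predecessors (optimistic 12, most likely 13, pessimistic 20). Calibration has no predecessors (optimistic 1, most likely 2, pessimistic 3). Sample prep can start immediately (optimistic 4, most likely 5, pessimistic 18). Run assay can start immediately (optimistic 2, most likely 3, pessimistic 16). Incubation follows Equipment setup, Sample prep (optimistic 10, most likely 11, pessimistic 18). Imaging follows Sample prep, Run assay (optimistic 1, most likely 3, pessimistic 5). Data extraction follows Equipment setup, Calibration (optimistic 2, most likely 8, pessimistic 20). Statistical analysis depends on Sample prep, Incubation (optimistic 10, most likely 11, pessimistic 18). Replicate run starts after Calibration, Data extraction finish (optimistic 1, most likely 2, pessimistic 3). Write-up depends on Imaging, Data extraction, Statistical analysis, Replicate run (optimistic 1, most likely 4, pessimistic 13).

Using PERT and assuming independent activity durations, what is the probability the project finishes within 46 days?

0.837

te_Equipment setup = (12 + 4·13 + 20)/6 = 84/6 = 14; σ²_Equipment setup = ((20−12)/6)² = 1.778
te_Calibration = (1 + 4·2 + 3)/6 = 12/6 = 2; σ²_Calibration = ((3−1)/6)² = 0.111
te_Sample prep = (4 + 4·5 + 18)/6 = 42/6 = 7; σ²_Sample prep = ((18−4)/6)² = 5.444
te_Run assay = (2 + 4·3 + 16)/6 = 30/6 = 5; σ²_Run assay = ((16−2)/6)² = 5.444
te_Incubation = (10 + 4·11 + 18)/6 = 72/6 = 12; σ²_Incubation = ((18−10)/6)² = 1.778
te_Imaging = (1 + 4·3 + 5)/6 = 18/6 = 3; σ²_Imaging = ((5−1)/6)² = 0.444
te_Data extraction = (2 + 4·8 + 20)/6 = 54/6 = 9; σ²_Data extraction = ((20−2)/6)² = 9.000
te_Statistical analysis = (10 + 4·11 + 18)/6 = 72/6 = 12; σ²_Statistical analysis = ((18−10)/6)² = 1.778
te_Replicate run = (1 + 4·2 + 3)/6 = 12/6 = 2; σ²_Replicate run = ((3−1)/6)² = 0.111
te_Write-up = (1 + 4·4 + 13)/6 = 30/6 = 5; σ²_Write-up = ((13−1)/6)² = 4.000

Forward pass:
ES_Equipment setup = 0; EF_Equipment setup = 14
ES_Calibration = 0; EF_Calibration = 2
ES_Sample prep = 0; EF_Sample prep = 7
ES_Run assay = 0; EF_Run assay = 5
ES_Incubation = max(EF_Equipment setup=14, EF_Sample prep=7) = 14; EF_Incubation = 14+12 = 26
ES_Imaging = max(EF_Sample prep=7, EF_Run assay=5) = 7; EF_Imaging = 7+3 = 10
ES_Data extraction = max(EF_Equipment setup=14, EF_Calibration=2) = 14; EF_Data extraction = 14+9 = 23
ES_Statistical analysis = max(EF_Sample prep=7, EF_Incubation=26) = 26; EF_Statistical analysis = 26+12 = 38
ES_Replicate run = max(EF_Calibration=2, EF_Data extraction=23) = 23; EF_Replicate run = 23+2 = 25
ES_Write-up = max(EF_Imaging=10, EF_Data extraction=23, EF_Statistical analysis=38, EF_Replicate run=25) = 38; EF_Write-up = 38+5 = 43
Expected project duration μ = 43 days. Critical path: Equipment setup → Incubation → Statistical analysis → Write-up.

Variance along critical path = 1.778 + 1.778 + 1.778 + 4.000 = 9.333; σ = √9.333 = 3.055 days.
Z = (46 − 43) / 3.055 = 0.982
P(T ≤ 46) = Φ(0.982) ≈ 0.837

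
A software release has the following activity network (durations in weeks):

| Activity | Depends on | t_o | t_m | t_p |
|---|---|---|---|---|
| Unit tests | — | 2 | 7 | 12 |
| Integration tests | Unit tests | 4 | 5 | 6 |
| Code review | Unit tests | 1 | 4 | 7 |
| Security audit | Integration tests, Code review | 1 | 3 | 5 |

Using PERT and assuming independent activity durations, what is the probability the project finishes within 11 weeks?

te_Unit tests = (2 + 4·7 + 12)/6 = 42/6 = 7; σ²_Unit tests = ((12−2)/6)² = 2.778
te_Integration tests = (4 + 4·5 + 6)/6 = 30/6 = 5; σ²_Integration tests = ((6−4)/6)² = 0.111
te_Code review = (1 + 4·4 + 7)/6 = 24/6 = 4; σ²_Code review = ((7−1)/6)² = 1.000
te_Security audit = (1 + 4·3 + 5)/6 = 18/6 = 3; σ²_Security audit = ((5−1)/6)² = 0.444

Forward pass:
ES_Unit tests = 0; EF_Unit tests = 7
ES_Integration tests = 7; EF_Integration tests = 7+5 = 12
ES_Code review = 7; EF_Code review = 7+4 = 11
ES_Security audit = max(EF_Integration tests=12, EF_Code review=11) = 12; EF_Security audit = 12+3 = 15
Expected project duration μ = 15 weeks. Critical path: Unit tests → Integration tests → Security audit.

Variance along critical path = 2.778 + 0.111 + 0.444 = 3.333; σ = √3.333 = 1.826 weeks.
Z = (11 − 15) / 1.826 = -2.191
P(T ≤ 11) = Φ(-2.191) ≈ 0.014

0.014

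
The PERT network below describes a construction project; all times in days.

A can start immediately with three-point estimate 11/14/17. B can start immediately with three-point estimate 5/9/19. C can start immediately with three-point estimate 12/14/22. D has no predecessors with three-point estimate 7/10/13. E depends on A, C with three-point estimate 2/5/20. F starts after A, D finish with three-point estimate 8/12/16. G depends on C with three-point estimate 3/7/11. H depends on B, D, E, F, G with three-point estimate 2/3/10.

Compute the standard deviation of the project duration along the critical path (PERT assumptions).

2.13 days

te_A = (11 + 4·14 + 17)/6 = 84/6 = 14; σ²_A = ((17−11)/6)² = 1.000
te_B = (5 + 4·9 + 19)/6 = 60/6 = 10; σ²_B = ((19−5)/6)² = 5.444
te_C = (12 + 4·14 + 22)/6 = 90/6 = 15; σ²_C = ((22−12)/6)² = 2.778
te_D = (7 + 4·10 + 13)/6 = 60/6 = 10; σ²_D = ((13−7)/6)² = 1.000
te_E = (2 + 4·5 + 20)/6 = 42/6 = 7; σ²_E = ((20−2)/6)² = 9.000
te_F = (8 + 4·12 + 16)/6 = 72/6 = 12; σ²_F = ((16−8)/6)² = 1.778
te_G = (3 + 4·7 + 11)/6 = 42/6 = 7; σ²_G = ((11−3)/6)² = 1.778
te_H = (2 + 4·3 + 10)/6 = 24/6 = 4; σ²_H = ((10−2)/6)² = 1.778

Forward pass:
ES_A = 0; EF_A = 14
ES_B = 0; EF_B = 10
ES_C = 0; EF_C = 15
ES_D = 0; EF_D = 10
ES_E = max(EF_A=14, EF_C=15) = 15; EF_E = 15+7 = 22
ES_F = max(EF_A=14, EF_D=10) = 14; EF_F = 14+12 = 26
ES_G = 15; EF_G = 15+7 = 22
ES_H = max(EF_B=10, EF_D=10, EF_E=22, EF_F=26, EF_G=22) = 26; EF_H = 26+4 = 30
Expected project duration μ = 30 days. Critical path: A → F → H.

Variance along critical path = 1.000 + 1.778 + 1.778 = 4.556
σ = √4.556 = 2.134 days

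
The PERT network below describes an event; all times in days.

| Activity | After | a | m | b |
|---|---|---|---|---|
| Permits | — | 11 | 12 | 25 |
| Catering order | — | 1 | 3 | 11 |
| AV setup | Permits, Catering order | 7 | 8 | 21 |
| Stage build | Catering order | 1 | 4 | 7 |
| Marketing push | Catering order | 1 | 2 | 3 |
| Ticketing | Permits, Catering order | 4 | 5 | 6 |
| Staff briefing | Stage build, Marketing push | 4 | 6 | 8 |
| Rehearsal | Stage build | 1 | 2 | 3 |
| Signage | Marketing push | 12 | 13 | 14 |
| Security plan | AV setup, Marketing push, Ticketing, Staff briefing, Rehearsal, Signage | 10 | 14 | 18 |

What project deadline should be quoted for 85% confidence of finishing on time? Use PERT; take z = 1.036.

41.7 days

te_Permits = (11 + 4·12 + 25)/6 = 84/6 = 14; σ²_Permits = ((25−11)/6)² = 5.444
te_Catering order = (1 + 4·3 + 11)/6 = 24/6 = 4; σ²_Catering order = ((11−1)/6)² = 2.778
te_AV setup = (7 + 4·8 + 21)/6 = 60/6 = 10; σ²_AV setup = ((21−7)/6)² = 5.444
te_Stage build = (1 + 4·4 + 7)/6 = 24/6 = 4; σ²_Stage build = ((7−1)/6)² = 1.000
te_Marketing push = (1 + 4·2 + 3)/6 = 12/6 = 2; σ²_Marketing push = ((3−1)/6)² = 0.111
te_Ticketing = (4 + 4·5 + 6)/6 = 30/6 = 5; σ²_Ticketing = ((6−4)/6)² = 0.111
te_Staff briefing = (4 + 4·6 + 8)/6 = 36/6 = 6; σ²_Staff briefing = ((8−4)/6)² = 0.444
te_Rehearsal = (1 + 4·2 + 3)/6 = 12/6 = 2; σ²_Rehearsal = ((3−1)/6)² = 0.111
te_Signage = (12 + 4·13 + 14)/6 = 78/6 = 13; σ²_Signage = ((14−12)/6)² = 0.111
te_Security plan = (10 + 4·14 + 18)/6 = 84/6 = 14; σ²_Security plan = ((18−10)/6)² = 1.778

Forward pass:
ES_Permits = 0; EF_Permits = 14
ES_Catering order = 0; EF_Catering order = 4
ES_AV setup = max(EF_Permits=14, EF_Catering order=4) = 14; EF_AV setup = 14+10 = 24
ES_Stage build = 4; EF_Stage build = 4+4 = 8
ES_Marketing push = 4; EF_Marketing push = 4+2 = 6
ES_Ticketing = max(EF_Permits=14, EF_Catering order=4) = 14; EF_Ticketing = 14+5 = 19
ES_Staff briefing = max(EF_Stage build=8, EF_Marketing push=6) = 8; EF_Staff briefing = 8+6 = 14
ES_Rehearsal = 8; EF_Rehearsal = 8+2 = 10
ES_Signage = 6; EF_Signage = 6+13 = 19
ES_Security plan = max(EF_AV setup=24, EF_Marketing push=6, EF_Ticketing=19, EF_Staff briefing=14, EF_Rehearsal=10, EF_Signage=19) = 24; EF_Security plan = 24+14 = 38
Expected project duration μ = 38 days. Critical path: Permits → AV setup → Security plan.

Variance along critical path = 5.444 + 5.444 + 1.778 = 12.667; σ = 3.559 days.
D = μ + z·σ = 38 + 1.036·3.559 = 41.7 days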